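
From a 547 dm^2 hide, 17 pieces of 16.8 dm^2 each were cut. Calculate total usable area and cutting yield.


Total usable = 17 x 16.8 = 285.6 dm^2
Yield = 285.6 / 547 x 100 = 52.2%


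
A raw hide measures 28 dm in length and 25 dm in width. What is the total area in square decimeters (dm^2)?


700 dm^2

Area = length x width
Area = 28 x 25 = 700 dm^2


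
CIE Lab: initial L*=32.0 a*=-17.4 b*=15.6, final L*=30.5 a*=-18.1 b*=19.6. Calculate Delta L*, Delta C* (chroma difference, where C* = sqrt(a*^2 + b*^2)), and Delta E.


Delta L* = -1.5
Delta C* = 3.31
Delta E = 4.33

Delta L* = 30.5 - 32.0 = -1.5
C1* = sqrt((-17.4)^2 + (15.6)^2) = 23.369
C2* = sqrt((-18.1)^2 + (19.6)^2) = 26.679
Delta C* = 26.679 - 23.369 = 3.31
Delta E = sqrt((-1.5)^2 + (-0.7)^2 + (4.0)^2) = 4.33


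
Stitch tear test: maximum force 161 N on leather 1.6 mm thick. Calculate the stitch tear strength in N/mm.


100.6 N/mm


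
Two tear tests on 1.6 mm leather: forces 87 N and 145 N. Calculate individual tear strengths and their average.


Tear 1 = 87 / 1.6 = 54.4 N/mm
Tear 2 = 145 / 1.6 = 90.6 N/mm
Average = (54.4 + 90.6) / 2 = 72.5 N/mm


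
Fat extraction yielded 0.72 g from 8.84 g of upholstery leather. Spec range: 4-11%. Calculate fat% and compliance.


Fat% = 0.72 / 8.84 x 100 = 8.1%
Spec range: 4-11%
Compliant: Yes


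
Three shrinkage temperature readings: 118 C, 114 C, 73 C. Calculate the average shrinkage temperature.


101.7 C

Average = (118 + 114 + 73) / 3
Average = 305 / 3 = 101.7 C


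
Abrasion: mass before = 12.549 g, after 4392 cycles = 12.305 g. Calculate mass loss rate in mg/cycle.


0.056 mg/cycle


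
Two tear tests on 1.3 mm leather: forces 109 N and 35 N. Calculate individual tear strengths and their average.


Tear 1 = 83.8 N/mm
Tear 2 = 26.9 N/mm
Average = 55.4 N/mm


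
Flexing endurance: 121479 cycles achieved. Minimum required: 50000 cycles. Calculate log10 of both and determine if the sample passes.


log10(121479) = 5.08
log10(50000) = 4.70
Passes: Yes


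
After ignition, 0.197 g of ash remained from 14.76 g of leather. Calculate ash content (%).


Ash% = 0.197 / 14.76 x 100
Ash% = 1.33%


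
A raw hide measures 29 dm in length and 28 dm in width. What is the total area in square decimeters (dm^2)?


Area = length x width
Area = 29 x 28 = 812 dm^2


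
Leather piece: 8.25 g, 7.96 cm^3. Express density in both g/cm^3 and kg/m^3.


Density = 8.25 / 7.96 = 1.036 g/cm^3
Convert: 1.036 x 1000 = 1036 kg/m^3


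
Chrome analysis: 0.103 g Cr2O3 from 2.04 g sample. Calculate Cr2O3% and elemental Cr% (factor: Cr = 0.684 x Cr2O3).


Cr2O3% = 0.103 / 2.04 x 100 = 5.05%
Cr% = 5.05 x 0.684 = 3.45%


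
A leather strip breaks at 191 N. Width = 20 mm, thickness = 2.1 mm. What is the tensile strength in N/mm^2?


Cross-sectional area = 20 x 2.1 = 42.0 mm^2
Tensile strength = 191 / 42.0 = 4.55 N/mm^2


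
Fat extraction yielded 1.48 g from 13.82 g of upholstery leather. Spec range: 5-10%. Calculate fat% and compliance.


Fat% = 1.48 / 13.82 x 100 = 10.7%
Spec range: 5-10%
Compliant: No


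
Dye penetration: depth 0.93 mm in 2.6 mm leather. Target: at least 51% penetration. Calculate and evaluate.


Penetration = 35.8%
Meets target: No


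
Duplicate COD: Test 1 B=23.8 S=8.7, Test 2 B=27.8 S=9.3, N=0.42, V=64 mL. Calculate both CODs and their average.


COD1 = 792.8 mg/L
COD2 = 971.3 mg/L
Average = 882.1 mg/L

COD1 = (23.8 - 8.7) x 0.42 x 8000 / 64 = 792.8 mg/L
COD2 = (27.8 - 9.3) x 0.42 x 8000 / 64 = 971.3 mg/L
Average = (792.8 + 971.3) / 2 = 882.1 mg/L


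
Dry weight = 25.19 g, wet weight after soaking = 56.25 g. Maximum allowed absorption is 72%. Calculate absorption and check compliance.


Absorption = 123.3%
Compliant: No

WA = (56.25 - 25.19) / 25.19 x 100 = 123.3%
Maximum allowed: 72%
Compliant: No


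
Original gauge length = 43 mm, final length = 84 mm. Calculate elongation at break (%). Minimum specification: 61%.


Extension = 84 - 43 = 41 mm
Elongation = 41 / 43 x 100 = 95.3%
Minimum required: 61%
Meets specification: Yes


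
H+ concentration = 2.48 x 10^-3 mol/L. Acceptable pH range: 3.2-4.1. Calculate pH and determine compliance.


pH = -log10(2.48 x 10^-3) = 2.61
Range: 3.2 to 4.1
Compliant: No


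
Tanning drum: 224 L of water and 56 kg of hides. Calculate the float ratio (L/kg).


Float ratio = water / hide weight
Ratio = 224 / 56 = 4.0


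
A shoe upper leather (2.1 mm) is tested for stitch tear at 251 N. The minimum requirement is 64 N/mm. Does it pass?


STS = 251 / 2.1 = 119.5 N/mm
Minimum required: 64 N/mm
Passes: Yes


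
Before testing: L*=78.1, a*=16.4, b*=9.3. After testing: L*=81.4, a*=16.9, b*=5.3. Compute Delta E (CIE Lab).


Delta E = 5.21

dL = 81.4 - 78.1 = 3.3
da = 16.9 - 16.4 = 0.5
db = 5.3 - 9.3 = -4.0
dE = sqrt((3.3)^2 + (0.5)^2 + (-4.0)^2) = 5.21


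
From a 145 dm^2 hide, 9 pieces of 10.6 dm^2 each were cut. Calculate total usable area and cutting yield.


Usable area = 95.4 dm^2
Yield = 65.8%

Total usable = 9 x 10.6 = 95.4 dm^2
Yield = 95.4 / 145 x 100 = 65.8%


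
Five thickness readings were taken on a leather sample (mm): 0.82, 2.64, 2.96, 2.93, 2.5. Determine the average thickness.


2.37 mm

Sum = 0.82 + 2.64 + 2.96 + 2.93 + 2.5 = 11.85
Average = 11.85 / 5 = 2.37 mm


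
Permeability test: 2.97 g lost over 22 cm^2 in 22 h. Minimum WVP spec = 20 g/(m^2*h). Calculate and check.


WVP = 61.36 g/(m^2*h)
Meets specification: Yes

WVP = 2.97 / (22 x 22) x 10000 = 61.36 g/(m^2*h)
Minimum: 20 g/(m^2*h)
Meets spec: Yes


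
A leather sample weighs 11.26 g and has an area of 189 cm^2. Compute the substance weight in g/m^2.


595.8 g/m^2


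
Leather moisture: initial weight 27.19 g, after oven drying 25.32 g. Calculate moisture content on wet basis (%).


6.9%

Moisture = 27.19 - 25.32 = 1.87 g
MC = 1.87 / 27.19 x 100 = 6.9%


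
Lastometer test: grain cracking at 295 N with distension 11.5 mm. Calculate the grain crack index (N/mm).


25.7 N/mm

Grain crack index = force / distension
Index = 295 / 11.5 = 25.7 N/mm


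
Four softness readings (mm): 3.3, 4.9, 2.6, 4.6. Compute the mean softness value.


3.85 mm

Sum = 3.3 + 4.9 + 2.6 + 4.6
Mean = 15.4 / 4 = 3.85 mm


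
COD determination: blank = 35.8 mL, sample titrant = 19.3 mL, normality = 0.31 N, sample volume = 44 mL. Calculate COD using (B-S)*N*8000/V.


COD = (35.8 - 19.3) x 0.31 x 8000 / 44
COD = 16.5 x 0.31 x 8000 / 44
COD = 930.0 mg/L


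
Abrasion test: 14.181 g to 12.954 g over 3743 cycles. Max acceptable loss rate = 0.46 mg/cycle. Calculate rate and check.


Loss = 14.181 - 12.954 = 1.227 g
Rate = 1.227 g / 3743 cycles x 1000 = 0.328 mg/cycle
Max = 0.46 mg/cycle
Passes: Yes


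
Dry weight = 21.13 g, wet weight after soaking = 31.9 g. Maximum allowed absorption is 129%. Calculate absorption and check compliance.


WA = (31.9 - 21.13) / 21.13 x 100 = 51.0%
Maximum allowed: 129%
Compliant: Yes


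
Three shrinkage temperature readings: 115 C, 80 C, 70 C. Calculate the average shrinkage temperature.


Average = (115 + 80 + 70) / 3
Average = 265 / 3 = 88.3 C


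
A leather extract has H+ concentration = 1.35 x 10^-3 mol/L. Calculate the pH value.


pH = 2.87

pH = -log10[H+]
pH = -log10(1.35 x 10^-3) = 2.87


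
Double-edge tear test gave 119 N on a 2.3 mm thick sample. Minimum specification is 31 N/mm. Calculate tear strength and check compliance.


Tear strength = 51.7 N/mm
Compliant: Yes

Tear strength = 119 / 2.3 = 51.7 N/mm
Required minimum = 31 N/mm
Compliant: Yes


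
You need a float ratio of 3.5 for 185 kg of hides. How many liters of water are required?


Water = hide weight x target ratio
Water = 185 x 3.5 = 647.5 L


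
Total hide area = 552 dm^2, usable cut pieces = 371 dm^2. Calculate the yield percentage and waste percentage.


Yield = 67.2%
Waste = 32.8%

Yield = 371 / 552 x 100 = 67.2%
Waste = 552 - 371 = 181 dm^2
Waste% = 100 - 67.2 = 32.8%


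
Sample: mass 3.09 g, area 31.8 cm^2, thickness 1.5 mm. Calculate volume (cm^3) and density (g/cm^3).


Volume = 4.770 cm^3
Density = 0.648 g/cm^3


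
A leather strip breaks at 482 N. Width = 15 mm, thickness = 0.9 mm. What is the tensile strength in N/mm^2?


Cross-sectional area = 15 x 0.9 = 13.5 mm^2
Tensile strength = 482 / 13.5 = 35.70 N/mm^2


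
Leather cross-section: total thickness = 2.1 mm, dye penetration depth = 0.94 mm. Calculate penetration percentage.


Penetration% = 0.94 / 2.1 x 100
Penetration = 44.8%


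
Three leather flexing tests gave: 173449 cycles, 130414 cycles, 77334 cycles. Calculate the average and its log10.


Average = 127066 cycles
log10 = 5.10


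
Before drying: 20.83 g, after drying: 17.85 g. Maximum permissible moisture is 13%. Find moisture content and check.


MC = (20.83 - 17.85) / 20.83 x 100 = 14.3%
Maximum: 13%
Acceptable: No


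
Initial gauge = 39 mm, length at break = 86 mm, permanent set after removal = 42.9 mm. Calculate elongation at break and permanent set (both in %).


Elongation at break = 120.5%
Permanent set = 10.0%


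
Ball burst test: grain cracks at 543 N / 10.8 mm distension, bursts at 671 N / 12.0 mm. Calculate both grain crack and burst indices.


Crack index = 50.3 N/mm
Burst index = 55.9 N/mm


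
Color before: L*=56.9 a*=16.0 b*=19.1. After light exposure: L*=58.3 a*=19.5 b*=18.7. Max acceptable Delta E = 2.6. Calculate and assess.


Delta E = 3.79
Passes: No

dL = 1.4, da = 3.5, db = -0.4
dE = sqrt((1.4)^2 + (3.5)^2 + (-0.4)^2) = 3.79
Max = 2.6
Passes: No


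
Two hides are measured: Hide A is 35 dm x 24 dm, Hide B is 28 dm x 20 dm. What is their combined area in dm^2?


1400 dm^2

Hide A area = 35 x 24 = 840 dm^2
Hide B area = 28 x 20 = 560 dm^2
Total = 840 + 560 = 1400 dm^2


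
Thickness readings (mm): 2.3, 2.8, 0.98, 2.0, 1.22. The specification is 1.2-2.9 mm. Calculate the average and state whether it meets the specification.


Sum = 9.30
Average = 9.30 / 5 = 1.86 mm
Specification range: 1.2 to 2.9 mm
Within spec: Yes


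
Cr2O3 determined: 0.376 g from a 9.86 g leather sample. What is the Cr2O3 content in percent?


Cr2O3% = 0.376 / 9.86 x 100
Cr2O3% = 3.81%


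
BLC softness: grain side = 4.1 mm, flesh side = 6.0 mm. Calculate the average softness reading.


Average = (4.1 + 6.0) / 2
Average = 5.05 mm


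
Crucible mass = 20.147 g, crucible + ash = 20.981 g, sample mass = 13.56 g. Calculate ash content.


Ash mass = 20.981 - 20.147 = 0.834 g
Ash% = 0.834 / 13.56 x 100 = 6.15%


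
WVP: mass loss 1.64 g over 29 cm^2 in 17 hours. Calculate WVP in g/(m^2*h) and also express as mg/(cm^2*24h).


WVP = 1.64 / (29 x 17) x 10000 = 33.27 g/(m^2*h)
Mass loss in mg = 1.64 x 1000 = 1640 mg
Per cm^2 per 24h in mg: 1640 x 24 / (29 x 17) = 39360 / 493 = 79.84 mg/(cm^2*24h)


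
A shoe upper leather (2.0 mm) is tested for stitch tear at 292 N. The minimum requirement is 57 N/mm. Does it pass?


STS = 146.0 N/mm
Passes: Yes


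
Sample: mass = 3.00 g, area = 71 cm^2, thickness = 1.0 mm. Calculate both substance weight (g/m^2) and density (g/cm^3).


SW = 3.00 / 71 x 10000 = 422.5 g/m^2
Volume = 71 x 1.0 / 10 = 7.10 cm^3
Density = 3.00 / 7.10 = 0.423 g/cm^3


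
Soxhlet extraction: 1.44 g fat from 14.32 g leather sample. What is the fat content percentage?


Fat content = 1.44 / 14.32 x 100
Fat = 10.1%


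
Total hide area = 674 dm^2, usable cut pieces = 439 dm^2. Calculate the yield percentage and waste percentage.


Yield = 439 / 674 x 100 = 65.1%
Waste = 674 - 439 = 235 dm^2
Waste% = 100 - 65.1 = 34.9%


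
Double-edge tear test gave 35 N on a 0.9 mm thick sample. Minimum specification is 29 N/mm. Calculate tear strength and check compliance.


Tear strength = 35 / 0.9 = 38.9 N/mm
Required minimum = 29 N/mm
Compliant: Yes


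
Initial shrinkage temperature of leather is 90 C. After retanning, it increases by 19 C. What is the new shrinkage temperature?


109 C

New Ts = 90 + 19 = 109 C


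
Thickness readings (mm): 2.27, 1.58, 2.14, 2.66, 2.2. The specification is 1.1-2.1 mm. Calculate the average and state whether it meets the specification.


Average = 2.17 mm
Within specification: No


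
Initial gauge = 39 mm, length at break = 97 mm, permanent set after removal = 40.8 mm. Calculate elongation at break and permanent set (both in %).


Elongation at break = 148.7%
Permanent set = 4.6%

Elongation at break = (97 - 39) / 39 x 100 = 148.7%
Permanent set = (40.8 - 39) / 39 x 100 = 4.6%


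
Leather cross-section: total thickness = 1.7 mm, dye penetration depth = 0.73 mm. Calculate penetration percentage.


42.9%


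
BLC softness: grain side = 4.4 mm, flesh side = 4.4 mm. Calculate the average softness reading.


4.40 mm

Average = (4.4 + 4.4) / 2
Average = 4.40 mm


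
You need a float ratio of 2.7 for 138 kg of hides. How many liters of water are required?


372.6 L

Water = hide weight x target ratio
Water = 138 x 2.7 = 372.6 L


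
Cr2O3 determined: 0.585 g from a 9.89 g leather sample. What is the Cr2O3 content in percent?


5.92%


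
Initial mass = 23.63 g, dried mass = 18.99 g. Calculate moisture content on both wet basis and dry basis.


Wet basis = 19.6%
Dry basis = 24.4%

Moisture lost = 23.63 - 18.99 = 4.64 g
Wet basis MC = 4.64 / 23.63 x 100 = 19.6%
Dry basis MC = 4.64 / 18.99 x 100 = 24.4%


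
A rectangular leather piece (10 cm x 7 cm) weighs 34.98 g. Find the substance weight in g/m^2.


4997.1 g/m^2

Area = 10 x 7 = 70 cm^2
SW = 34.98 / 70 x 10000 = 4997.1 g/m^2


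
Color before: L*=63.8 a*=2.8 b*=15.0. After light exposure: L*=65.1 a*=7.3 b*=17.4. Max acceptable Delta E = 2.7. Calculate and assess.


Delta E = 5.26
Passes: No


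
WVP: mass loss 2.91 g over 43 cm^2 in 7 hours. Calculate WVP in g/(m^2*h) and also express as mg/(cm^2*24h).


WVP = 96.68 g/(m^2*h)
Daily rate = 232.03 mg/(cm^2*24h)


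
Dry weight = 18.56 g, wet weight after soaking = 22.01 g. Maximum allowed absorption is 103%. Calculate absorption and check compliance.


WA = (22.01 - 18.56) / 18.56 x 100 = 18.6%
Maximum allowed: 103%
Compliant: Yes


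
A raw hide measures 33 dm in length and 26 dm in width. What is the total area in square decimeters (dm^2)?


Area = length x width
Area = 33 x 26 = 858 dm^2


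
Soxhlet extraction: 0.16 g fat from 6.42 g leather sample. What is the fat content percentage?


Fat content = 0.16 / 6.42 x 100
Fat = 2.5%


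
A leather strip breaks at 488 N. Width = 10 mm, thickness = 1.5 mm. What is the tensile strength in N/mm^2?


32.53 N/mm^2

Cross-sectional area = 10 x 1.5 = 15.0 mm^2
Tensile strength = 488 / 15.0 = 32.53 N/mm^2


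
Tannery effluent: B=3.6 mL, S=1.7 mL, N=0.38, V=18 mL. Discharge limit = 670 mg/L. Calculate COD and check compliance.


COD = (3.6 - 1.7) x 0.38 x 8000 / 18 = 320.9 mg/L
Limit: 670 mg/L
Compliant: Yes


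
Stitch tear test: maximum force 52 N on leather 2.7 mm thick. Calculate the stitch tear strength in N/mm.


19.3 N/mm


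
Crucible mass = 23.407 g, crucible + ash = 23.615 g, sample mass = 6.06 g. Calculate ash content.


Ash mass = 0.208 g
Ash content = 3.43%


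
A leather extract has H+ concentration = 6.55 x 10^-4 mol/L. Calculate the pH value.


pH = 3.18

pH = -log10[H+]
pH = -log10(6.55 x 10^-4) = 3.18


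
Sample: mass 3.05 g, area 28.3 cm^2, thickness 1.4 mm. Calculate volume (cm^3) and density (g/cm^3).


Thickness in cm = 1.4 / 10 = 0.14 cm
Volume = 28.3 x 0.14 = 3.962 cm^3
Density = 3.05 / 3.962 = 0.770 g/cm^3


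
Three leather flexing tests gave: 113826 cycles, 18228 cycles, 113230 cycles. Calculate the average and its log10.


Average = (113826 + 18228 + 113230) / 3 = 81761 cycles
log10(81761) = 4.91


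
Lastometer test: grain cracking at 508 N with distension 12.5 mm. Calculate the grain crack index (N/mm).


40.6 N/mm


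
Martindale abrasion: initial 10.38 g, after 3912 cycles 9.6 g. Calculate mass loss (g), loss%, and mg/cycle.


Mass loss = 0.780 g
Loss = 7.51%
Rate = 0.199 mg/cycle


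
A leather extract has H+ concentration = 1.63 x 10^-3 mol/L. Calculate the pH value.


pH = 2.79

pH = -log10[H+]
pH = -log10(1.63 x 10^-3) = 2.79


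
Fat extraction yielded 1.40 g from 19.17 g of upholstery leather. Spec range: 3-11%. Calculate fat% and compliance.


Fat content = 7.3%
Compliant: Yes

Fat% = 1.40 / 19.17 x 100 = 7.3%
Spec range: 3-11%
Compliant: Yes


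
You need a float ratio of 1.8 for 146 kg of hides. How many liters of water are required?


262.8 L


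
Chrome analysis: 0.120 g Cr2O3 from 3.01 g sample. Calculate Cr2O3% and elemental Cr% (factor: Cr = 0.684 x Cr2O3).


Cr2O3% = 0.120 / 3.01 x 100 = 3.99%
Cr% = 3.99 x 0.684 = 2.73%


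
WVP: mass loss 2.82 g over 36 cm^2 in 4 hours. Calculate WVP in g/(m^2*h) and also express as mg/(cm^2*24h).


WVP = 2.82 / (36 x 4) x 10000 = 195.83 g/(m^2*h)
Mass loss in mg = 2.82 x 1000 = 2820 mg
Per cm^2 per 24h in mg: 2820 x 24 / (36 x 4) = 67680 / 144 = 470.00 mg/(cm^2*24h)


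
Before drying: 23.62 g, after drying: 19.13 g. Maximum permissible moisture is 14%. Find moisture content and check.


MC = (23.62 - 19.13) / 23.62 x 100 = 19.0%
Maximum: 14%
Acceptable: No


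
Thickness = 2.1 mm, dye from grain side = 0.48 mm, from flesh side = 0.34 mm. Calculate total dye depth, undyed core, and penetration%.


Total dyed = 0.48 + 0.34 = 0.82 mm
Undyed core = 2.1 - 0.82 = 1.28 mm
Penetration = 0.82 / 2.1 x 100 = 39.0%


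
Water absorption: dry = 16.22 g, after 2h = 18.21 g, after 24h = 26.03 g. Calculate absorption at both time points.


WA (2h) = (18.21 - 16.22) / 16.22 x 100 = 12.3%
WA (24h) = (26.03 - 16.22) / 16.22 x 100 = 60.5%


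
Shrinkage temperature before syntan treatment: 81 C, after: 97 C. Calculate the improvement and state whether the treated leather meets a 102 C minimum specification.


Improvement = 16 C
Meets 102 C spec: No


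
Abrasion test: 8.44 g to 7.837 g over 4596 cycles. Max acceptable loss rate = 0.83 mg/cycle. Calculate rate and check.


Rate = 0.131 mg/cycle
Passes: Yes


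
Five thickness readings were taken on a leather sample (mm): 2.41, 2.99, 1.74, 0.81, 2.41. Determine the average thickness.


2.07 mm


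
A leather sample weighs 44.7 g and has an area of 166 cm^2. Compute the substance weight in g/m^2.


Substance weight = mass / area x 10000
SW = 44.7 / 166 x 10000
SW = 2692.8 g/m^2


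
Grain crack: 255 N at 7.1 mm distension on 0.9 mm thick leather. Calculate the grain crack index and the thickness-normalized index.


Crack index = 35.9 N/mm
Normalized index = 39.9 N/mm per mm

Crack index = 255 / 7.1 = 35.9 N/mm
Normalized = 35.9 / 0.9 = 39.9 N/mm per mm


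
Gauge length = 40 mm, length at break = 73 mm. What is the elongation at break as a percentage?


82.5%

Extension = 73 - 40 = 33 mm
Elongation = 33 / 40 x 100 = 82.5%


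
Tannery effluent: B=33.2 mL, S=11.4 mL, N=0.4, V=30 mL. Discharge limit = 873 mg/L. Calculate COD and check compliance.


COD = (33.2 - 11.4) x 0.4 x 8000 / 30 = 2325.3 mg/L
Limit: 873 mg/L
Compliant: No


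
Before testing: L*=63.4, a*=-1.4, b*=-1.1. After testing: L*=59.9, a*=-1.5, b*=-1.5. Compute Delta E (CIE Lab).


Delta E = 3.52


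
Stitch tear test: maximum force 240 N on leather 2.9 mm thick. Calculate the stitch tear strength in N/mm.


82.8 N/mm


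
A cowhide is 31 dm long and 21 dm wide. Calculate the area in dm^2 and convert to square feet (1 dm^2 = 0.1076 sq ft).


Area = 31 x 21 = 651 dm^2
Conversion: 651 x 0.1076 = 70.05 sq ft


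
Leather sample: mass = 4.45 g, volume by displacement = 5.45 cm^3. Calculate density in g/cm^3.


0.817 g/cm^3


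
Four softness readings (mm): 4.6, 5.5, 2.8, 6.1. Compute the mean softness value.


4.75 mm

Sum = 4.6 + 5.5 + 2.8 + 6.1
Mean = 19.0 / 4 = 4.75 mm


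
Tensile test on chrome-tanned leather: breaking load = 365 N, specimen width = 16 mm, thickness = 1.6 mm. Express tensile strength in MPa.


14.26 MPa

Cross-section = 16 x 1.6 = 25.6 mm^2
TS = 365 / 25.6 = 14.26 MPa
(1 N/mm^2 = 1 MPa)


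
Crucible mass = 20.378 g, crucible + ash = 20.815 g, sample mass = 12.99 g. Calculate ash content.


Ash mass = 0.437 g
Ash content = 3.36%


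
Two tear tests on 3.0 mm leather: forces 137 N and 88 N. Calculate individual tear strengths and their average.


Tear 1 = 137 / 3.0 = 45.7 N/mm
Tear 2 = 88 / 3.0 = 29.3 N/mm
Average = (45.7 + 29.3) / 2 = 37.5 N/mm


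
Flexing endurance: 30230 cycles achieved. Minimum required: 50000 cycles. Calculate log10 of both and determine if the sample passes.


log10(30230) = 4.48
log10(50000) = 4.70
Passes: No


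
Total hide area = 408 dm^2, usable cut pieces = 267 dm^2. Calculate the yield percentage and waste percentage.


Yield = 65.4%
Waste = 34.6%

Yield = 267 / 408 x 100 = 65.4%
Waste = 408 - 267 = 141 dm^2
Waste% = 100 - 65.4 = 34.6%


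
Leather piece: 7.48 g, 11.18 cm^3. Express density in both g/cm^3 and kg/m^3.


Density = 7.48 / 11.18 = 0.669 g/cm^3
Convert: 0.669 x 1000 = 669 kg/m^3


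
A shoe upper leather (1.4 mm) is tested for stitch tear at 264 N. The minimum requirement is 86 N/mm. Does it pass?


STS = 188.6 N/mm
Passes: Yes

STS = 264 / 1.4 = 188.6 N/mm
Minimum required: 86 N/mm
Passes: Yes


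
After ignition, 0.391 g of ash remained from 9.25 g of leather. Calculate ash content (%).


Ash% = 0.391 / 9.25 x 100
Ash% = 4.23%


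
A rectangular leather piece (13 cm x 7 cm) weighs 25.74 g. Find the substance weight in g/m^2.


Area = 13 x 7 = 91 cm^2
SW = 25.74 / 91 x 10000 = 2828.6 g/m^2


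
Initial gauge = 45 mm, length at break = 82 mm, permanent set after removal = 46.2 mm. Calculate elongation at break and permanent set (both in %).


Elongation at break = 82.2%
Permanent set = 2.7%

Elongation at break = (82 - 45) / 45 x 100 = 82.2%
Permanent set = (46.2 - 45) / 45 x 100 = 2.7%


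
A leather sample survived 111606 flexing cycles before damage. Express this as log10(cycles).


log10(111606) = 5.05


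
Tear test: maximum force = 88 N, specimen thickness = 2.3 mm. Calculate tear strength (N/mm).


38.3 N/mm


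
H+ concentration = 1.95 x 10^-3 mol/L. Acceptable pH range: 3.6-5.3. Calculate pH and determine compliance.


pH = -log10(1.95 x 10^-3) = 2.71
Range: 3.6 to 5.3
Compliant: No


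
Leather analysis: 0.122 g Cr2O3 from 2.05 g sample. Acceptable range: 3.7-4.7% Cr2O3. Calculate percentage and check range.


Cr2O3 = 5.95%
Within range: No


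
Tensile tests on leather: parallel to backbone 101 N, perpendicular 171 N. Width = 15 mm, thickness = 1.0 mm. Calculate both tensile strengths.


Area = 15 x 1.0 = 15.0 mm^2
TS (parallel) = 101 / 15.0 = 6.73 N/mm^2
TS (perpendicular) = 171 / 15.0 = 11.40 N/mm^2


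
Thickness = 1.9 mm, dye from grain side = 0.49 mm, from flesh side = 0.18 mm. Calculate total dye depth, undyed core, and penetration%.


Total dyed = 0.49 + 0.18 = 0.67 mm
Undyed core = 1.9 - 0.67 = 1.23 mm
Penetration = 0.67 / 1.9 x 100 = 35.3%


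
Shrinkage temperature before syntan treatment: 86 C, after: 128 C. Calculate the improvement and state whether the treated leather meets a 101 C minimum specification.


Improvement = 128 - 86 = 42 C
Spec check: 128 C >= 101 C? Yes


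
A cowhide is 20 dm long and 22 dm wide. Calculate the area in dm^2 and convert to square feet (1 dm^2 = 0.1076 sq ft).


440 dm^2
47.34 sq ft


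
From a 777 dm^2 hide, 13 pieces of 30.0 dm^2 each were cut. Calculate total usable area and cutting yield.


Total usable = 13 x 30.0 = 390.0 dm^2
Yield = 390.0 / 777 x 100 = 50.2%


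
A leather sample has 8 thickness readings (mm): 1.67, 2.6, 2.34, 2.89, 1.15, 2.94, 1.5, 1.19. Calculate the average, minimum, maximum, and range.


Sum = 16.28
Average = 16.28 / 8 = 2.04 mm
Minimum = 1.15 mm
Maximum = 2.94 mm
Range = 2.94 - 1.15 = 1.79 mm


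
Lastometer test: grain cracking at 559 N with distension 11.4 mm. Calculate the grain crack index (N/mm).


49.0 N/mm


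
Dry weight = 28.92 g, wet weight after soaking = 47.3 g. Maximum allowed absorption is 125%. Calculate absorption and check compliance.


WA = (47.3 - 28.92) / 28.92 x 100 = 63.6%
Maximum allowed: 125%
Compliant: Yes


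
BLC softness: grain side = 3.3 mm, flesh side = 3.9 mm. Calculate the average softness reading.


Average = (3.3 + 3.9) / 2
Average = 3.60 mm


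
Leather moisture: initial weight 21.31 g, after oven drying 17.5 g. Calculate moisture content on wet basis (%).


Moisture = 21.31 - 17.5 = 3.81 g
MC = 3.81 / 21.31 x 100 = 17.9%


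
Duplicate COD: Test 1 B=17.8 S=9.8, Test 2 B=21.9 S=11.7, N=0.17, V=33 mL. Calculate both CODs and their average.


COD1 = 329.7 mg/L
COD2 = 420.4 mg/L
Average = 375.1 mg/L

COD1 = (17.8 - 9.8) x 0.17 x 8000 / 33 = 329.7 mg/L
COD2 = (21.9 - 11.7) x 0.17 x 8000 / 33 = 420.4 mg/L
Average = (329.7 + 420.4) / 2 = 375.1 mg/L


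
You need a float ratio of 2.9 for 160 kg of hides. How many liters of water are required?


Water = hide weight x target ratio
Water = 160 x 2.9 = 464.0 L


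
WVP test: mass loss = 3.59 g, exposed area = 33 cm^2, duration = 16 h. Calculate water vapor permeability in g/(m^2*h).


67.99 g/(m^2*h)

WVP = mass_loss / (area x time) x 10000
WVP = 3.59 / (33 x 16) x 10000
WVP = 3.59 / 528 x 10000 = 67.99 g/(m^2*h)


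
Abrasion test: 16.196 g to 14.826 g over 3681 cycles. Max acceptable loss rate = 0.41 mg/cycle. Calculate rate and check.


Loss = 16.196 - 14.826 = 1.370 g
Rate = 1.370 g / 3681 cycles x 1000 = 0.372 mg/cycle
Max = 0.41 mg/cycle
Passes: Yes


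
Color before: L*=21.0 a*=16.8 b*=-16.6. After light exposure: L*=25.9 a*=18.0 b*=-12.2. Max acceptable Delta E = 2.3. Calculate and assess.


dL = 4.9, da = 1.2, db = 4.4
dE = sqrt((4.9)^2 + (1.2)^2 + (4.4)^2) = 6.69
Max = 2.3
Passes: No


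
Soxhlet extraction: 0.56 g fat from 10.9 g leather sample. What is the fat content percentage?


5.1%


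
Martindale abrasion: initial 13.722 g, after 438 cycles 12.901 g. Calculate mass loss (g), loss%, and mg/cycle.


Loss = 13.722 - 12.901 = 0.821 g
Loss% = 0.821 / 13.722 x 100 = 5.98%
Rate = 0.821 / 438 x 1000 = 1.874 mg/cycle


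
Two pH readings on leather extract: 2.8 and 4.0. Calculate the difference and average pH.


Difference = 1.2
Average pH = 3.40

Difference = |2.8 - 4.0| = 1.2
Average = (2.8 + 4.0) / 2 = 3.40


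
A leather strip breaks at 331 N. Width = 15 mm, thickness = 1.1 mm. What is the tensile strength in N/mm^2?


Cross-sectional area = 15 x 1.1 = 16.5 mm^2
Tensile strength = 331 / 16.5 = 20.06 N/mm^2


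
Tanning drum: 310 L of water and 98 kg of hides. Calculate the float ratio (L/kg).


3.2

Float ratio = water / hide weight
Ratio = 310 / 98 = 3.2


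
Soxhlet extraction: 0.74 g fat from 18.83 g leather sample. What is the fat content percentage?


3.9%

Fat content = 0.74 / 18.83 x 100
Fat = 3.9%


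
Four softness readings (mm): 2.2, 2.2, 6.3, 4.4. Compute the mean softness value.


3.78 mm


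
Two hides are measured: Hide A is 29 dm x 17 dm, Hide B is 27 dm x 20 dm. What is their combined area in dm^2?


1033 dm^2


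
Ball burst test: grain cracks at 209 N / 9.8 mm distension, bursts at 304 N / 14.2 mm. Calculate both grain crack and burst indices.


Crack index = 209 / 9.8 = 21.3 N/mm
Burst index = 304 / 14.2 = 21.4 N/mm


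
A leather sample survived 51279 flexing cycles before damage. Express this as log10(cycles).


4.71

log10(51279) = 4.71


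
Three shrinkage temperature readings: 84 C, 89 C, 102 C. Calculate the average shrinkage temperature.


Average = (84 + 89 + 102) / 3
Average = 275 / 3 = 91.7 C


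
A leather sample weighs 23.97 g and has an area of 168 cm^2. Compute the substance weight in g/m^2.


Substance weight = mass / area x 10000
SW = 23.97 / 168 x 10000
SW = 1426.8 g/m^2


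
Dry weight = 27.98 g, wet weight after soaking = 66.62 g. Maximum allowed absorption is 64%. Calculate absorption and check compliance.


Absorption = 138.1%
Compliant: No

WA = (66.62 - 27.98) / 27.98 x 100 = 138.1%
Maximum allowed: 64%
Compliant: No


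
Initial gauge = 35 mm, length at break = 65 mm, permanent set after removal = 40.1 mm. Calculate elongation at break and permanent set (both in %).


Elongation at break = 85.7%
Permanent set = 14.6%


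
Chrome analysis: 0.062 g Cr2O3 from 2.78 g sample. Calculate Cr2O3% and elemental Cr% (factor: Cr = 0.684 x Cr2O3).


Cr2O3% = 0.062 / 2.78 x 100 = 2.23%
Cr% = 2.23 x 0.684 = 1.53%


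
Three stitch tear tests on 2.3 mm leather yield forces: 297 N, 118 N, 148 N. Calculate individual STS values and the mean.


STS1 = 297 / 2.3 = 129.1 N/mm
STS2 = 118 / 2.3 = 51.3 N/mm
STS3 = 148 / 2.3 = 64.3 N/mm
Mean = (129.1 + 51.3 + 64.3) / 3 = 81.6 N/mm


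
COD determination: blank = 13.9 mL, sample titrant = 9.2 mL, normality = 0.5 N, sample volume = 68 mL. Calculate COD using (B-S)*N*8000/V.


276.5 mg/L

COD = (13.9 - 9.2) x 0.5 x 8000 / 68
COD = 4.7 x 0.5 x 8000 / 68
COD = 276.5 mg/L


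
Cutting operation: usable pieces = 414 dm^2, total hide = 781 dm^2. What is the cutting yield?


Yield = usable / total x 100
Yield = 414 / 781 x 100 = 53.0%


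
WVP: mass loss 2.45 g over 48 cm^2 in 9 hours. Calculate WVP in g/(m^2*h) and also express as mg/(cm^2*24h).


WVP = 2.45 / (48 x 9) x 10000 = 56.71 g/(m^2*h)
Mass loss in mg = 2.45 x 1000 = 2450 mg
Per cm^2 per 24h in mg: 2450 x 24 / (48 x 9) = 58800 / 432 = 136.11 mg/(cm^2*24h)


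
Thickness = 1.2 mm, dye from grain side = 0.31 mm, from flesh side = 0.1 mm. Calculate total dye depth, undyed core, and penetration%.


Total dyed = 0.31 + 0.1 = 0.41 mm
Undyed core = 1.2 - 0.41 = 0.79 mm
Penetration = 0.41 / 1.2 x 100 = 34.2%


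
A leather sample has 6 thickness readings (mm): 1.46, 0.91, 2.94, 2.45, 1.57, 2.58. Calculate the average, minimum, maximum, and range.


Sum = 11.91
Average = 11.91 / 6 = 1.99 mm
Minimum = 0.91 mm
Maximum = 2.94 mm
Range = 2.94 - 0.91 = 2.03 mm


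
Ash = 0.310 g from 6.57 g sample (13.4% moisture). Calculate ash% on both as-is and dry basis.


As-is ash% = 0.310 / 6.57 x 100 = 4.72%
Dry mass = 6.57 x (100 - 13.4) / 100 = 5.68962 g
Dry-basis ash% = 0.310 / 5.68962 x 100 = 5.45%


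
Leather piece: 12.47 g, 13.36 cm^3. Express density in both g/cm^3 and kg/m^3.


Density = 12.47 / 13.36 = 0.933 g/cm^3
Convert: 0.933 x 1000 = 933 kg/m^3


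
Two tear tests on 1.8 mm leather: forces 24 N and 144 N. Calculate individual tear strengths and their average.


Tear 1 = 24 / 1.8 = 13.3 N/mm
Tear 2 = 144 / 1.8 = 80.0 N/mm
Average = (13.3 + 80.0) / 2 = 46.7 N/mm


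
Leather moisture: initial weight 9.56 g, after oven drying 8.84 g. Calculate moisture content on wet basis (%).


7.5%


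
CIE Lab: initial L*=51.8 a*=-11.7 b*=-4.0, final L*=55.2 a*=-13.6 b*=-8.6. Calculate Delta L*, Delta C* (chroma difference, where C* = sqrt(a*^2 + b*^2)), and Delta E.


Delta L* = 3.4
Delta C* = 3.73
Delta E = 6.03

Delta L* = 55.2 - 51.8 = 3.4
C1* = sqrt((-11.7)^2 + (-4.0)^2) = 12.365
C2* = sqrt((-13.6)^2 + (-8.6)^2) = 16.091
Delta C* = 16.091 - 12.365 = 3.73
Delta E = sqrt((3.4)^2 + (-1.9)^2 + (-4.6)^2) = 6.03


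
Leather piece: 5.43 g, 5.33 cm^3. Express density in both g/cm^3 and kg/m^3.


Density = 5.43 / 5.33 = 1.019 g/cm^3
Convert: 1.019 x 1000 = 1019 kg/m^3


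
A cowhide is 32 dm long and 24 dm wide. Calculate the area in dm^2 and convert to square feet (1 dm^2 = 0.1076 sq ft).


Area = 32 x 24 = 768 dm^2
Conversion: 768 x 0.1076 = 82.64 sq ft


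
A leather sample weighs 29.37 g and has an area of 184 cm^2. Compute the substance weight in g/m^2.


Substance weight = mass / area x 10000
SW = 29.37 / 184 x 10000
SW = 1596.2 g/m^2


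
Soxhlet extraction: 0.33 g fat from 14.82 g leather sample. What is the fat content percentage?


2.2%

Fat content = 0.33 / 14.82 x 100
Fat = 2.2%


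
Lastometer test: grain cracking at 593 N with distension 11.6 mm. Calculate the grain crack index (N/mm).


51.1 N/mm

Grain crack index = force / distension
Index = 593 / 11.6 = 51.1 N/mm


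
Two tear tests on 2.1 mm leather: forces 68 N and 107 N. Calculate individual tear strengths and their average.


Tear 1 = 32.4 N/mm
Tear 2 = 51.0 N/mm
Average = 41.7 N/mm


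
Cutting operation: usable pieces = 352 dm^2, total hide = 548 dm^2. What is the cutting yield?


Yield = usable / total x 100
Yield = 352 / 548 x 100 = 64.2%


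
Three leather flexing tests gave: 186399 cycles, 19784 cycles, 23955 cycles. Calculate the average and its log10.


Average = (186399 + 19784 + 23955) / 3 = 76713 cycles
log10(76713) = 4.88


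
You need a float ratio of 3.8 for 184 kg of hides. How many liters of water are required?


699.2 L

Water = hide weight x target ratio
Water = 184 x 3.8 = 699.2 L


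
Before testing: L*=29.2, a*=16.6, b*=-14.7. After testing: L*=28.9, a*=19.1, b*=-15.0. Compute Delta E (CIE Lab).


Delta E = 2.54

dL = 28.9 - 29.2 = -0.3
da = 19.1 - 16.6 = 2.5
db = -15.0 - (-14.7) = -0.3
dE = sqrt((-0.3)^2 + (2.5)^2 + (-0.3)^2) = 2.54


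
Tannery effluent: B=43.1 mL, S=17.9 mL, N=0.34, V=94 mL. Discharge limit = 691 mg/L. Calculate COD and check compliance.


COD = (43.1 - 17.9) x 0.34 x 8000 / 94 = 729.2 mg/L
Limit: 691 mg/L
Compliant: No


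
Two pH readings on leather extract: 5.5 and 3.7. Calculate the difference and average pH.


Difference = 1.8
Average pH = 4.60

Difference = |5.5 - 3.7| = 1.8
Average = (5.5 + 3.7) / 2 = 4.60


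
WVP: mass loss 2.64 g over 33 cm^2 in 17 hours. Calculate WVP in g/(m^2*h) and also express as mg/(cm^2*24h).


WVP = 47.06 g/(m^2*h)
Daily rate = 112.94 mg/(cm^2*24h)


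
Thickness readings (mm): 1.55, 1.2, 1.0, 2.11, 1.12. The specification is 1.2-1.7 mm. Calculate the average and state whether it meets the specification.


Sum = 6.98
Average = 6.98 / 5 = 1.40 mm
Specification range: 1.2 to 1.7 mm
Within spec: Yes


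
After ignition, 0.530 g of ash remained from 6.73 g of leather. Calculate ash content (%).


Ash% = 0.530 / 6.73 x 100
Ash% = 7.88%


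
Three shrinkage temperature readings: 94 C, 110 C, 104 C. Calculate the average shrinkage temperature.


102.7 C

Average = (94 + 110 + 104) / 3
Average = 308 / 3 = 102.7 C


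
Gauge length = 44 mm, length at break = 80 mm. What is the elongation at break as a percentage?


81.8%

Extension = 80 - 44 = 36 mm
Elongation = 36 / 44 x 100 = 81.8%


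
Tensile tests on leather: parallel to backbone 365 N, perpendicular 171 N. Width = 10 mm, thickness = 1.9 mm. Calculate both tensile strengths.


Parallel = 19.21 N/mm^2
Perpendicular = 9.00 N/mm^2


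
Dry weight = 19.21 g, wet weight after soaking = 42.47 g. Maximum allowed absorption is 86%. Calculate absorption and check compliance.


Absorption = 121.1%
Compliant: No


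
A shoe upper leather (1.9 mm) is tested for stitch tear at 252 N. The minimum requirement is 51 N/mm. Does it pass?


STS = 132.6 N/mm
Passes: Yes

STS = 252 / 1.9 = 132.6 N/mm
Minimum required: 51 N/mm
Passes: Yes


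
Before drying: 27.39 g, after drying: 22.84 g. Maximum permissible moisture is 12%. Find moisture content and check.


Moisture content = 16.6%
Acceptable: No


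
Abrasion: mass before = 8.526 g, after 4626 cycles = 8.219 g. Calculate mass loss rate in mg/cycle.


0.066 mg/cycle

Mass loss = 8.526 - 8.219 = 0.307 g
Rate = 0.307 / 4626 x 1000 = 0.066 mg/cycle


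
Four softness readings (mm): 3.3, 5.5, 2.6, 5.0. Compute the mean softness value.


Sum = 3.3 + 5.5 + 2.6 + 5.0
Mean = 16.4 / 4 = 4.10 mm


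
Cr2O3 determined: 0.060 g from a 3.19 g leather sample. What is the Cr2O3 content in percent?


1.88%

Cr2O3% = 0.060 / 3.19 x 100
Cr2O3% = 1.88%


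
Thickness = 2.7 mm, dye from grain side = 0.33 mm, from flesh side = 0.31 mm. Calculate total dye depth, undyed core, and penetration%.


Total dyed = 0.33 + 0.31 = 0.64 mm
Undyed core = 2.7 - 0.64 = 2.06 mm
Penetration = 0.64 / 2.7 x 100 = 23.7%


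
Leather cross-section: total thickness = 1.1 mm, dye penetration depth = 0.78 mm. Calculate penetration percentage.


70.9%

Penetration% = 0.78 / 1.1 x 100
Penetration = 70.9%


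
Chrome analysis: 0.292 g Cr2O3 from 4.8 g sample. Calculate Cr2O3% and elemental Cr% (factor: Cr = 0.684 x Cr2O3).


Cr2O3% = 0.292 / 4.8 x 100 = 6.08%
Cr% = 6.08 x 0.684 = 4.16%


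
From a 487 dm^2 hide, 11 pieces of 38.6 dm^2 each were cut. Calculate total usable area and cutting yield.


Usable area = 424.6 dm^2
Yield = 87.2%

Total usable = 11 x 38.6 = 424.6 dm^2
Yield = 424.6 / 487 x 100 = 87.2%


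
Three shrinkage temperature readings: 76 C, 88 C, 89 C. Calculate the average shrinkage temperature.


84.3 C


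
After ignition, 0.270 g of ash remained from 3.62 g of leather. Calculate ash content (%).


7.46%


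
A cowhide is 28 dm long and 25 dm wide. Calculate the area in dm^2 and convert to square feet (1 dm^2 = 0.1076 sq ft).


700 dm^2
75.32 sq ft

Area = 28 x 25 = 700 dm^2
Conversion: 700 x 0.1076 = 75.32 sq ft


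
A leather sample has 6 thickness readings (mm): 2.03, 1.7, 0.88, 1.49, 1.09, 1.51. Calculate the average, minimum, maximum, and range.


Average = 1.45 mm
Min = 0.88 mm
Max = 2.03 mm
Range = 1.15 mm

Sum = 8.70
Average = 8.70 / 6 = 1.45 mm
Minimum = 0.88 mm
Maximum = 2.03 mm
Range = 2.03 - 0.88 = 1.15 mm


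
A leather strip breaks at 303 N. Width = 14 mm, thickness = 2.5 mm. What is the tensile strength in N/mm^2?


8.66 N/mm^2

Cross-sectional area = 14 x 2.5 = 35.0 mm^2
Tensile strength = 303 / 35.0 = 8.66 N/mm^2


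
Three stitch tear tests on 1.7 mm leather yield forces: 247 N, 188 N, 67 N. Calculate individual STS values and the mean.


STS1 = 247 / 1.7 = 145.3 N/mm
STS2 = 188 / 1.7 = 110.6 N/mm
STS3 = 67 / 1.7 = 39.4 N/mm
Mean = (145.3 + 110.6 + 39.4) / 3 = 98.4 N/mm


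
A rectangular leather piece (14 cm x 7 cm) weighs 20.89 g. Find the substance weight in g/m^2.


2131.6 g/m^2


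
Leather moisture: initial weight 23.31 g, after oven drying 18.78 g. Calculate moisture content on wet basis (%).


Moisture = 23.31 - 18.78 = 4.53 g
MC = 4.53 / 23.31 x 100 = 19.4%


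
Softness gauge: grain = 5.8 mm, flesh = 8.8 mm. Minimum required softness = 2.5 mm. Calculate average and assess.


Average softness = 7.30 mm
Meets requirement: Yes

Average = (5.8 + 8.8) / 2 = 7.30 mm
Minimum = 2.5 mm
Meets requirement: Yes


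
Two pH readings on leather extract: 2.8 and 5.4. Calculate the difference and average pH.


Difference = |2.8 - 5.4| = 2.6
Average = (2.8 + 5.4) / 2 = 4.10


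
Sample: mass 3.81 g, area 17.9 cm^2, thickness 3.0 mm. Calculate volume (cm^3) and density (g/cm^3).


Volume = 5.370 cm^3
Density = 0.709 g/cm^3

Thickness in cm = 3.0 / 10 = 0.30 cm
Volume = 17.9 x 0.30 = 5.370 cm^3
Density = 3.81 / 5.370 = 0.709 g/cm^3


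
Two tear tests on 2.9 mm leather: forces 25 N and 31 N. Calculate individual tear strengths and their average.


Tear 1 = 25 / 2.9 = 8.6 N/mm
Tear 2 = 31 / 2.9 = 10.7 N/mm
Average = (8.6 + 10.7) / 2 = 9.7 N/mm


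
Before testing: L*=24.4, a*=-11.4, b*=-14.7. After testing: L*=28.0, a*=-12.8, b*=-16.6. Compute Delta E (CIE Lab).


dL = 28.0 - 24.4 = 3.6
da = -12.8 - (-11.4) = -1.4
db = -16.6 - (-14.7) = -1.9
dE = sqrt((3.6)^2 + (-1.4)^2 + (-1.9)^2) = 4.30


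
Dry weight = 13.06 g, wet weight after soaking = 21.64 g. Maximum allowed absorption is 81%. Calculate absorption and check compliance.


Absorption = 65.7%
Compliant: Yes
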